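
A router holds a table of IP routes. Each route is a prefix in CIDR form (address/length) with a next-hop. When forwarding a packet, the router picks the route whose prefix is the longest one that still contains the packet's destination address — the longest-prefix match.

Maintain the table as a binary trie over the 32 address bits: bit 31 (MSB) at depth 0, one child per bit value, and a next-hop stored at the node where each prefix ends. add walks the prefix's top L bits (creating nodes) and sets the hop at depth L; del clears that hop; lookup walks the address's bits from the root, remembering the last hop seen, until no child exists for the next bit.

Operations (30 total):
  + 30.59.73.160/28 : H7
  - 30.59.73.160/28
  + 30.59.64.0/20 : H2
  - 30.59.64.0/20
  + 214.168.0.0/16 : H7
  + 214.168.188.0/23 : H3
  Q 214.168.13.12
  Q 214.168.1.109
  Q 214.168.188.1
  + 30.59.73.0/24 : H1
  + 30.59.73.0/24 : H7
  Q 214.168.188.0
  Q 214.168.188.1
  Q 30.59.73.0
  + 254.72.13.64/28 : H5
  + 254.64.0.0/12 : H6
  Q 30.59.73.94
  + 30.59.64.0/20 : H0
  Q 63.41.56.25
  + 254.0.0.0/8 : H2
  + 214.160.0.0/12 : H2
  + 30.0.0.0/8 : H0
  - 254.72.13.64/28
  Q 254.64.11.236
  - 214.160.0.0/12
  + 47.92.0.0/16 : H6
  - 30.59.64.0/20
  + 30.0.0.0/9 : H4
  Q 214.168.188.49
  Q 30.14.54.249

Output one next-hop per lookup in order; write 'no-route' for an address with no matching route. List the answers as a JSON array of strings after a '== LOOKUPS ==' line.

Process each operation:
  add 30.59.73.160/28 -> H7 at depth 28
  - 30.59.73.160/28 clear@28
  add 30.59.64.0/20 -> H2 at depth 20
  - 30.59.64.0/20 clear@20
  add 214.168.0.0/16 -> H7 at depth 16
  add 214.168.188.0/23 -> H3 at depth 23
  lookup 214.168.13.12: bits 1101011010101000 walk d0:-→d1:-→d2:-→d3:-→d4:-→d5:-→d6:-→d7:-→d8:-→d9:-→d10:-→d11:-→d12:-→d13:-→d14:-→d15:-→d16:H7 -> H7
  lookup 214.168.1.109: bits 1101011010101000 walk d0:-→d1:-→d2:-→d3:-→d4:-→d5:-→d6:-→d7:-→d8:-→d9:-→d10:-→d11:-→d12:-→d13:-→d14:-→d15:-→d16:H7 -> H7
  lookup 214.168.188.1: bits 11010110101010001011110 walk d0:-→d1:-→d2:-→d3:-→d4:-→d5:-→d6:-→d7:-→d8:-→d9:-→d10:-→d11:-→d12:-→d13:-→d14:-→d15:-→d16:H7→d17:-→d18:-→d19:-→d20:-→d21:-→d22:-→d23:H3 -> H3
  add 30.59.73.0/24 -> H1 at depth 24
  add 30.59.73.0/24 -> H7 at depth 24
  lookup 214.168.188.0: bits 11010110101010001011110 walk d0:-→d1:-→d2:-→d3:-→d4:-→d5:-→d6:-→d7:-→d8:-→d9:-→d10:-→d11:-→d12:-→d13:-→d14:-→d15:-→d16:H7→d17:-→d18:-→d19:-→d20:-→d21:-→d22:-→d23:H3 -> H3
  lookup 214.168.188.1: bits 11010110101010001011110 walk d0:-→d1:-→d2:-→d3:-→d4:-→d5:-→d6:-→d7:-→d8:-→d9:-→d10:-→d11:-→d12:-→d13:-→d14:-→d15:-→d16:H7→d17:-→d18:-→d19:-→d20:-→d21:-→d22:-→d23:H3 -> H3
  lookup 30.59.73.0: bits 000111100011101101001001 walk d0:-→d1:-→d2:-→d3:-→d4:-→d5:-→d6:-→d7:-→d8:-→d9:-→d10:-→d11:-→d12:-→d13:-→d14:-→d15:-→d16:-→d17:-→d18:-→d19:-→d20:-→d21:-→d22:-→d23:-→d24:H7 -> H7
  add 254.72.13.64/28 -> H5 at depth 28
  add 254.64.0.0/12 -> H6 at depth 12
  lookup 30.59.73.94: bits 000111100011101101001001 walk d0:-→d1:-→d2:-→d3:-→d4:-→d5:-→d6:-→d7:-→d8:-→d9:-→d10:-→d11:-→d12:-→d13:-→d14:-→d15:-→d16:-→d17:-→d18:-→d19:-→d20:-→d21:-→d22:-→d23:-→d24:H7 -> H7
  add 30.59.64.0/20 -> H0 at depth 20
  lookup 63.41.56.25: bits 00 walk d0:-→d1:-→d2:- -> no-route
  add 254.0.0.0/8 -> H2 at depth 8
  add 214.160.0.0/12 -> H2 at depth 12
  add 30.0.0.0/8 -> H0 at depth 8
  - 254.72.13.64/28 clear@28
  lookup 254.64.11.236: bits 111111100100 walk d0:-→d1:-→d2:-→d3:-→d4:-→d5:-→d6:-→d7:-→d8:H2→d9:-→d10:-→d11:-→d12:H6 -> H6
  - 214.160.0.0/12 clear@12
  add 47.92.0.0/16 -> H6 at depth 16
  - 30.59.64.0/20 clear@20
  add 30.0.0.0/9 -> H4 at depth 9
  lookup 214.168.188.49: bits 11010110101010001011110 walk d0:-→d1:-→d2:-→d3:-→d4:-→d5:-→d6:-→d7:-→d8:-→d9:-→d10:-→d11:-→d12:-→d13:-→d14:-→d15:-→d16:H7→d17:-→d18:-→d19:-→d20:-→d21:-→d22:-→d23:H3 -> H3
  lookup 30.14.54.249: bits 0001111000 walk d0:-→d1:-→d2:-→d3:-→d4:-→d5:-→d6:-→d7:-→d8:H0→d9:H4→d10:- -> H4

== LOOKUPS ==
["H7","H7","H3","H3","H3","H7","H7","no-route","H6","H3","H4"]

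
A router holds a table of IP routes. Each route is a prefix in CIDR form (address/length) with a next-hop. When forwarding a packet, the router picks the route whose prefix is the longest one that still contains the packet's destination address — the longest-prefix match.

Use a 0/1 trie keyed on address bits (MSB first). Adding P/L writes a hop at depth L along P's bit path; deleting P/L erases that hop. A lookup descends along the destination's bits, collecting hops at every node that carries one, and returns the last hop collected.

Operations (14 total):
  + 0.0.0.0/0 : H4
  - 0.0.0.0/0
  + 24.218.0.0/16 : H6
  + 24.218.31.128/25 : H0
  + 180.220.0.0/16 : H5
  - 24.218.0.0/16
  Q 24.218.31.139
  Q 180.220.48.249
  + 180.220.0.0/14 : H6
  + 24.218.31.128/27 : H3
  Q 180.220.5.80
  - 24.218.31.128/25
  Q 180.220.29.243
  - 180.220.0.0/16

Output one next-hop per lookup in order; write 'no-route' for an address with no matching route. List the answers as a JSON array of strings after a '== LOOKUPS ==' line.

Trace:
  add 0.0.0.0/0 -> H4 at depth 0
  - 0.0.0.0/0 clear@0
  add 24.218.0.0/16 -> H6 at depth 16
  add 24.218.31.128/25 -> H0 at depth 25
  add 180.220.0.0/16 -> H5 at depth 16
  - 24.218.0.0/16 clear@16
  Q 24.218.31.139: descend 0001100011011010000111111 ; hops seen [H0] ; pick H0
  Q 180.220.48.249: descend 1011010011011100 ; hops seen [H5] ; pick H5
  add 180.220.0.0/14 -> H6 at depth 14
  add 24.218.31.128/27 -> H3 at depth 27
  Q 180.220.5.80: descend 1011010011011100 ; hops seen [H6,H5] ; pick H5
  - 24.218.31.128/25 clear@25
  Q 180.220.29.243: descend 1011010011011100 ; hops seen [H6,H5] ; pick H5
  - 180.220.0.0/16 clear@16

== LOOKUPS ==
["H0","H5","H5","H5"]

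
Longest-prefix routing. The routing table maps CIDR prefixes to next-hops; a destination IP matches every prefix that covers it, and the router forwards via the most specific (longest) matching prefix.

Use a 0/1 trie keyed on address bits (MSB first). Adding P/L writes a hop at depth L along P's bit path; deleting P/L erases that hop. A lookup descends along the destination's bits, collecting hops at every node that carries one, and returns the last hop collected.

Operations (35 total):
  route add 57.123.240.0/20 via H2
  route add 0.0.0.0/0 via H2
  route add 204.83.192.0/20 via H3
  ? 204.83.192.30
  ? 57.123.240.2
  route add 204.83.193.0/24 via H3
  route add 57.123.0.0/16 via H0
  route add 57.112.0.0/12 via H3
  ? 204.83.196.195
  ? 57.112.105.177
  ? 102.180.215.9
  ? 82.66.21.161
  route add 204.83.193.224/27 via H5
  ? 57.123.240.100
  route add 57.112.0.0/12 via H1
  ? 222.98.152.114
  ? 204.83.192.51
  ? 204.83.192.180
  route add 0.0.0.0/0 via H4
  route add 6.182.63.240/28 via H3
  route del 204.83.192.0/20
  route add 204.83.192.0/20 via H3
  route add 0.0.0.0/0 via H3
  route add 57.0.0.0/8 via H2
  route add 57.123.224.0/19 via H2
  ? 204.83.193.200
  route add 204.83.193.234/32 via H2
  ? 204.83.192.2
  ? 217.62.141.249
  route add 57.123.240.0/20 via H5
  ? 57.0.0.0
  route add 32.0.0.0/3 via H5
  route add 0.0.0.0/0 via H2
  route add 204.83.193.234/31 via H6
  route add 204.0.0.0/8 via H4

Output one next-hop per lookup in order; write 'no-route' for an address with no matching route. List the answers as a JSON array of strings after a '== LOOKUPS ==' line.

Apply in order:
  add 57.123.240.0/20 -> H2 at depth 20
  add 0.0.0.0/0 -> H2 at depth 0
  add 204.83.192.0/20 -> H3 at depth 20
  ? 204.83.192.30  path d0:H2→d1:-→d2:-→d3:-→d4:-→d5:-→d6:-→d7:-→d8:-→d9:-→d10:-→d11:-→d12:-→d13:-→d14:-→d15:-→d16:-→d17:-→d18:-→d19:-→d20:H3  best=H3
  ? 57.123.240.2  path d0:H2→d1:-→d2:-→d3:-→d4:-→d5:-→d6:-→d7:-→d8:-→d9:-→d10:-→d11:-→d12:-→d13:-→d14:-→d15:-→d16:-→d17:-→d18:-→d19:-→d20:H2  best=H2
  add 204.83.193.0/24 -> H3 at depth 24
  add 57.123.0.0/16 -> H0 at depth 16
  add 57.112.0.0/12 -> H3 at depth 12
  ? 204.83.196.195  path d0:H2→d1:-→d2:-→d3:-→d4:-→d5:-→d6:-→d7:-→d8:-→d9:-→d10:-→d11:-→d12:-→d13:-→d14:-→d15:-→d16:-→d17:-→d18:-→d19:-→d20:H3→d21:-  best=H3
  ? 57.112.105.177  path d0:H2→d1:-→d2:-→d3:-→d4:-→d5:-→d6:-→d7:-→d8:-→d9:-→d10:-→d11:-→d12:H3  best=H3
  ? 102.180.215.9  path d0:H2→d1:-  best=H2
  ? 82.66.21.161  path d0:H2→d1:-  best=H2
  add 204.83.193.224/27 -> H5 at depth 27
  ? 57.123.240.100  path d0:H2→d1:-→d2:-→d3:-→d4:-→d5:-→d6:-→d7:-→d8:-→d9:-→d10:-→d11:-→d12:H3→d13:-→d14:-→d15:-→d16:H0→d17:-→d18:-→d19:-→d20:H2  best=H2
  add 57.112.0.0/12 -> H1 at depth 12
  ? 222.98.152.114  path d0:H2→d1:-→d2:-→d3:-  best=H2
  ? 204.83.192.51  path d0:H2→d1:-→d2:-→d3:-→d4:-→d5:-→d6:-→d7:-→d8:-→d9:-→d10:-→d11:-→d12:-→d13:-→d14:-→d15:-→d16:-→d17:-→d18:-→d19:-→d20:H3→d21:-→d22:-→d23:-  best=H3
  ? 204.83.192.180  path d0:H2→d1:-→d2:-→d3:-→d4:-→d5:-→d6:-→d7:-→d8:-→d9:-→d10:-→d11:-→d12:-→d13:-→d14:-→d15:-→d16:-→d17:-→d18:-→d19:-→d20:H3→d21:-→d22:-→d23:-  best=H3
  add 0.0.0.0/0 -> H4 at depth 0
  add 6.182.63.240/28 -> H3 at depth 28
  - 204.83.192.0/20 clear@20
  add 204.83.192.0/20 -> H3 at depth 20
  add 0.0.0.0/0 -> H3 at depth 0
  add 57.0.0.0/8 -> H2 at depth 8
  add 57.123.224.0/19 -> H2 at depth 19
  ? 204.83.193.200  path d0:H3→d1:-→d2:-→d3:-→d4:-→d5:-→d6:-→d7:-→d8:-→d9:-→d10:-→d11:-→d12:-→d13:-→d14:-→d15:-→d16:-→d17:-→d18:-→d19:-→d20:H3→d21:-→d22:-→d23:-→d24:H3→d25:-→d26:-  best=H3
  add 204.83.193.234/32 -> H2 at depth 32
  ? 204.83.192.2  path d0:H3→d1:-→d2:-→d3:-→d4:-→d5:-→d6:-→d7:-→d8:-→d9:-→d10:-→d11:-→d12:-→d13:-→d14:-→d15:-→d16:-→d17:-→d18:-→d19:-→d20:H3→d21:-→d22:-→d23:-  best=H3
  ? 217.62.141.249  path d0:H3→d1:-→d2:-→d3:-  best=H3
  add 57.123.240.0/20 -> H5 at depth 20
  ? 57.0.0.0  path d0:H3→d1:-→d2:-→d3:-→d4:-→d5:-→d6:-→d7:-→d8:H2→d9:-  best=H2
  add 32.0.0.0/3 -> H5 at depth 3
  add 0.0.0.0/0 -> H2 at depth 0
  add 204.83.193.234/31 -> H6 at depth 31
  add 204.0.0.0/8 -> H4 at depth 8

== LOOKUPS ==
["H3","H2","H3","H3","H2","H2","H2","H2","H3","H3","H3","H3","H3","H2"]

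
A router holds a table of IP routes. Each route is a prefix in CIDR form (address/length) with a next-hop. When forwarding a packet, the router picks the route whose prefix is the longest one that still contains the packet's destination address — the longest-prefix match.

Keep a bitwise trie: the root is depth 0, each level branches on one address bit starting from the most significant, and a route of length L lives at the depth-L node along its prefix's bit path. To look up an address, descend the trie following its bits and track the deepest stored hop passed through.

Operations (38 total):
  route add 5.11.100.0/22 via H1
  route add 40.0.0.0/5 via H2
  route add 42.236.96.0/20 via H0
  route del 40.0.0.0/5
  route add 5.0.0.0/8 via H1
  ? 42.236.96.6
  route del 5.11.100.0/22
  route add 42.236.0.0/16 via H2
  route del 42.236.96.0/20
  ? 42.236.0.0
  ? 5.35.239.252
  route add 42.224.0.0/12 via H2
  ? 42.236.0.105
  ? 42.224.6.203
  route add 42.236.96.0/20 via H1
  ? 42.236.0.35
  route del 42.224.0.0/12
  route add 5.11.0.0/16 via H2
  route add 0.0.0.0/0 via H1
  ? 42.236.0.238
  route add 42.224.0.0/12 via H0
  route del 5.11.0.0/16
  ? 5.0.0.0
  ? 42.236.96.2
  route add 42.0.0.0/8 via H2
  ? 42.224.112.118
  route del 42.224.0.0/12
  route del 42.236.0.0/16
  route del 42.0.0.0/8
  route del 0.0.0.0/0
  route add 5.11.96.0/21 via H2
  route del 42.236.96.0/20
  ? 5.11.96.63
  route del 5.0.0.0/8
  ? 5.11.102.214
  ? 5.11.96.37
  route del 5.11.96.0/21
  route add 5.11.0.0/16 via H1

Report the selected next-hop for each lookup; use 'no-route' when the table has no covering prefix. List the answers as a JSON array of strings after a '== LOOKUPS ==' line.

Process each operation:
  add 5.11.100.0/22 -> H1 at depth 22
  add 40.0.0.0/5 -> H2 at depth 5
  add 42.236.96.0/20 -> H0 at depth 20
  - 40.0.0.0/5 clear@5
  add 5.0.0.0/8 -> H1 at depth 8
  lookup 42.236.96.6: bits 00101010111011000110 walk d0:-→d1:-→d2:-→d3:-→d4:-→d5:-→d6:-→d7:-→d8:-→d9:-→d10:-→d11:-→d12:-→d13:-→d14:-→d15:-→d16:-→d17:-→d18:-→d19:-→d20:H0 -> H0
  - 5.11.100.0/22 clear@22
  add 42.236.0.0/16 -> H2 at depth 16
  - 42.236.96.0/20 clear@20
  lookup 42.236.0.0: bits 00101010111011000 walk d0:-→d1:-→d2:-→d3:-→d4:-→d5:-→d6:-→d7:-→d8:-→d9:-→d10:-→d11:-→d12:-→d13:-→d14:-→d15:-→d16:H2→d17:- -> H2
  lookup 5.35.239.252: bits 0000010100 walk d0:-→d1:-→d2:-→d3:-→d4:-→d5:-→d6:-→d7:-→d8:H1→d9:-→d10:- -> H1
  add 42.224.0.0/12 -> H2 at depth 12
  lookup 42.236.0.105: bits 00101010111011000 walk d0:-→d1:-→d2:-→d3:-→d4:-→d5:-→d6:-→d7:-→d8:-→d9:-→d10:-→d11:-→d12:H2→d13:-→d14:-→d15:-→d16:H2→d17:- -> H2
  lookup 42.224.6.203: bits 001010101110 walk d0:-→d1:-→d2:-→d3:-→d4:-→d5:-→d6:-→d7:-→d8:-→d9:-→d10:-→d11:-→d12:H2 -> H2
  add 42.236.96.0/20 -> H1 at depth 20
  lookup 42.236.0.35: bits 00101010111011000 walk d0:-→d1:-→d2:-→d3:-→d4:-→d5:-→d6:-→d7:-→d8:-→d9:-→d10:-→d11:-→d12:H2→d13:-→d14:-→d15:-→d16:H2→d17:- -> H2
  - 42.224.0.0/12 clear@12
  add 5.11.0.0/16 -> H2 at depth 16
  add 0.0.0.0/0 -> H1 at depth 0
  lookup 42.236.0.238: bits 00101010111011000 walk d0:H1→d1:-→d2:-→d3:-→d4:-→d5:-→d6:-→d7:-→d8:-→d9:-→d10:-→d11:-→d12:-→d13:-→d14:-→d15:-→d16:H2→d17:- -> H2
  add 42.224.0.0/12 -> H0 at depth 12
  - 5.11.0.0/16 clear@16
  lookup 5.0.0.0: bits 000001010000 walk d0:H1→d1:-→d2:-→d3:-→d4:-→d5:-→d6:-→d7:-→d8:H1→d9:-→d10:-→d11:-→d12:- -> H1
  lookup 42.236.96.2: bits 00101010111011000110 walk d0:H1→d1:-→d2:-→d3:-→d4:-→d5:-→d6:-→d7:-→d8:-→d9:-→d10:-→d11:-→d12:H0→d13:-→d14:-→d15:-→d16:H2→d17:-→d18:-→d19:-→d20:H1 -> H1
  add 42.0.0.0/8 -> H2 at depth 8
  lookup 42.224.112.118: bits 001010101110 walk d0:H1→d1:-→d2:-→d3:-→d4:-→d5:-→d6:-→d7:-→d8:H2→d9:-→d10:-→d11:-→d12:H0 -> H0
  - 42.224.0.0/12 clear@12
  - 42.236.0.0/16 clear@16
  - 42.0.0.0/8 clear@8
  - 0.0.0.0/0 clear@0
  add 5.11.96.0/21 -> H2 at depth 21
  - 42.236.96.0/20 clear@20
  lookup 5.11.96.63: bits 000001010000101101100 walk d0:-→d1:-→d2:-→d3:-→d4:-→d5:-→d6:-→d7:-→d8:H1→d9:-→d10:-→d11:-→d12:-→d13:-→d14:-→d15:-→d16:-→d17:-→d18:-→d19:-→d20:-→d21:H2 -> H2
  - 5.0.0.0/8 clear@8
  lookup 5.11.102.214: bits 0000010100001011011001 walk d0:-→d1:-→d2:-→d3:-→d4:-→d5:-→d6:-→d7:-→d8:-→d9:-→d10:-→d11:-→d12:-→d13:-→d14:-→d15:-→d16:-→d17:-→d18:-→d19:-→d20:-→d21:H2→d22:- -> H2
  lookup 5.11.96.37: bits 000001010000101101100 walk d0:-→d1:-→d2:-→d3:-→d4:-→d5:-→d6:-→d7:-→d8:-→d9:-→d10:-→d11:-→d12:-→d13:-→d14:-→d15:-→d16:-→d17:-→d18:-→d19:-→d20:-→d21:H2 -> H2
  - 5.11.96.0/21 clear@21
  add 5.11.0.0/16 -> H1 at depth 16

== LOOKUPS ==
["H0","H2","H1","H2","H2","H2","H2","H1","H1","H0","H2","H2","H2"]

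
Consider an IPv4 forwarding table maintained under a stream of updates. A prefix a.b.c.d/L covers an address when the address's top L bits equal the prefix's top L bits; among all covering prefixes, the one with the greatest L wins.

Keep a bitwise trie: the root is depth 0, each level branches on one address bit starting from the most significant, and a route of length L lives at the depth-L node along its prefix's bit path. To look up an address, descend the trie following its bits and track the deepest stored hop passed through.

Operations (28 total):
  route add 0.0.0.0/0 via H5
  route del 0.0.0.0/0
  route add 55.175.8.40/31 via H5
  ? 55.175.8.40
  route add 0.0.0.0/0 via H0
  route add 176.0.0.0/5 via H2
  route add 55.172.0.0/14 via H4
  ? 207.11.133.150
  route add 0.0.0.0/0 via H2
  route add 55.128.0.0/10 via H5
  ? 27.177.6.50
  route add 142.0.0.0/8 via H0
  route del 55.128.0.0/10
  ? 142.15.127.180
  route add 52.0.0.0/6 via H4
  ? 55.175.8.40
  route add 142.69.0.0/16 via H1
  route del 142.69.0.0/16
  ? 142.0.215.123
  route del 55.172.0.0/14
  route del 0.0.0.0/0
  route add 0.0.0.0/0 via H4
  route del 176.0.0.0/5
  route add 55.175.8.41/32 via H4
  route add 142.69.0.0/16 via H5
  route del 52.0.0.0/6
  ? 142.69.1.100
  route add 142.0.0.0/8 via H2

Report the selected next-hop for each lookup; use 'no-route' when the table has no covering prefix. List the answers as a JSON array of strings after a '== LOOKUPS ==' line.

Trace:
  add 0.0.0.0/0 -> H5 at depth 0
  - 0.0.0.0/0 clear@0
  add 55.175.8.40/31 -> H5 at depth 31
  ? 55.175.8.40  path d0:-→d1:-→d2:-→d3:-→d4:-→d5:-→d6:-→d7:-→d8:-→d9:-→d10:-→d11:-→d12:-→d13:-→d14:-→d15:-→d16:-→d17:-→d18:-→d19:-→d20:-→d21:-→d22:-→d23:-→d24:-→d25:-→d26:-→d27:-→d28:-→d29:-→d30:-→d31:H5  best=H5
  add 0.0.0.0/0 -> H0 at depth 0
  add 176.0.0.0/5 -> H2 at depth 5
  add 55.172.0.0/14 -> H4 at depth 14
  ? 207.11.133.150  path d0:H0→d1:-  best=H0
  add 0.0.0.0/0 -> H2 at depth 0
  add 55.128.0.0/10 -> H5 at depth 10
  ? 27.177.6.50  path d0:H2→d1:-→d2:-  best=H2
  add 142.0.0.0/8 -> H0 at depth 8
  - 55.128.0.0/10 clear@10
  ? 142.15.127.180  path d0:H2→d1:-→d2:-→d3:-→d4:-→d5:-→d6:-→d7:-→d8:H0  best=H0
  add 52.0.0.0/6 -> H4 at depth 6
  ? 55.175.8.40  path d0:H2→d1:-→d2:-→d3:-→d4:-→d5:-→d6:H4→d7:-→d8:-→d9:-→d10:-→d11:-→d12:-→d13:-→d14:H4→d15:-→d16:-→d17:-→d18:-→d19:-→d20:-→d21:-→d22:-→d23:-→d24:-→d25:-→d26:-→d27:-→d28:-→d29:-→d30:-→d31:H5  best=H5
  add 142.69.0.0/16 -> H1 at depth 16
  - 142.69.0.0/16 clear@16
  ? 142.0.215.123  path d0:H2→d1:-→d2:-→d3:-→d4:-→d5:-→d6:-→d7:-→d8:H0→d9:-  best=H0
  - 55.172.0.0/14 clear@14
  - 0.0.0.0/0 clear@0
  add 0.0.0.0/0 -> H4 at depth 0
  - 176.0.0.0/5 clear@5
  add 55.175.8.41/32 -> H4 at depth 32
  add 142.69.0.0/16 -> H5 at depth 16
  - 52.0.0.0/6 clear@6
  ? 142.69.1.100  path d0:H4→d1:-→d2:-→d3:-→d4:-→d5:-→d6:-→d7:-→d8:H0→d9:-→d10:-→d11:-→d12:-→d13:-→d14:-→d15:-→d16:H5  best=H5
  add 142.0.0.0/8 -> H2 at depth 8

== LOOKUPS ==
["H5","H0","H2","H0","H5","H0","H5"]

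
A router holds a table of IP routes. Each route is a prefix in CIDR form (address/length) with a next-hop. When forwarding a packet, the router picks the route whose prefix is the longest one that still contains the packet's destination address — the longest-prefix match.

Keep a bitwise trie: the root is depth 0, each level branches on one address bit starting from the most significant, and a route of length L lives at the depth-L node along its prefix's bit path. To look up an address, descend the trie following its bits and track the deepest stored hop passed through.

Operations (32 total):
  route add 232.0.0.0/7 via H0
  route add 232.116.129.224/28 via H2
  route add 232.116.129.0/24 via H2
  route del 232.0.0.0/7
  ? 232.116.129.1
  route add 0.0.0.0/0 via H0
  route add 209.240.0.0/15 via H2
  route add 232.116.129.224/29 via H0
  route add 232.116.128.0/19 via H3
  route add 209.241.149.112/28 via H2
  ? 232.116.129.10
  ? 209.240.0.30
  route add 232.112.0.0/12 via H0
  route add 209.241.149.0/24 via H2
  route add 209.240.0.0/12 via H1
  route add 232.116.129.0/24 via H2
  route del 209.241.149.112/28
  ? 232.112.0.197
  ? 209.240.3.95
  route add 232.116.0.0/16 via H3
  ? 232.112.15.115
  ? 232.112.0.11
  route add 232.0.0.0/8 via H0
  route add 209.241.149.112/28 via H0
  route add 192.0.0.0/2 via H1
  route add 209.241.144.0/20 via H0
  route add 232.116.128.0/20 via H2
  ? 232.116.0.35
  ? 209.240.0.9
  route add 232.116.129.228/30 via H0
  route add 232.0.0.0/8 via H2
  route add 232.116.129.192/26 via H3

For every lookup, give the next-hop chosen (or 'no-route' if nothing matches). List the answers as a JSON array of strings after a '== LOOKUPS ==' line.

Apply in order:
  + 232.0.0.0/7 (H0) depth=7
  + 232.116.129.224/28 (H2) depth=28
  + 232.116.129.0/24 (H2) depth=24
  - 232.0.0.0/7 clear@7
  Q 232.116.129.1: descend 111010000111010010000001 ; hops seen [H2] ; pick H2
  + 0.0.0.0/0 (H0) depth=0
  + 209.240.0.0/15 (H2) depth=15
  + 232.116.129.224/29 (H0) depth=29
  + 232.116.128.0/19 (H3) depth=19
  + 209.241.149.112/28 (H2) depth=28
  Q 232.116.129.10: descend 111010000111010010000001 ; hops seen [H0,H3,H2] ; pick H2
  Q 209.240.0.30: descend 110100011111000 ; hops seen [H0,H2] ; pick H2
  + 232.112.0.0/12 (H0) depth=12
  + 209.241.149.0/24 (H2) depth=24
  + 209.240.0.0/12 (H1) depth=12
  + 232.116.129.0/24 (H2) depth=24
  - 209.241.149.112/28 clear@28
  Q 232.112.0.197: descend 1110100001110 ; hops seen [H0,H0] ; pick H0
  Q 209.240.3.95: descend 110100011111000 ; hops seen [H0,H1,H2] ; pick H2
  + 232.116.0.0/16 (H3) depth=16
  Q 232.112.15.115: descend 1110100001110 ; hops seen [H0,H0] ; pick H0
  Q 232.112.0.11: descend 1110100001110 ; hops seen [H0,H0] ; pick H0
  + 232.0.0.0/8 (H0) depth=8
  + 209.241.149.112/28 (H0) depth=28
  + 192.0.0.0/2 (H1) depth=2
  + 209.241.144.0/20 (H0) depth=20
  + 232.116.128.0/20 (H2) depth=20
  Q 232.116.0.35: descend 1110100001110100 ; hops seen [H0,H1,H0,H0,H3] ; pick H3
  Q 209.240.0.9: descend 110100011111000 ; hops seen [H0,H1,H1,H2] ; pick H2
  + 232.116.129.228/30 (H0) depth=30
  + 232.0.0.0/8 (H2) depth=8
  + 232.116.129.192/26 (H3) depth=26

== LOOKUPS ==
["H2","H2","H2","H0","H2","H0","H0","H3","H2"]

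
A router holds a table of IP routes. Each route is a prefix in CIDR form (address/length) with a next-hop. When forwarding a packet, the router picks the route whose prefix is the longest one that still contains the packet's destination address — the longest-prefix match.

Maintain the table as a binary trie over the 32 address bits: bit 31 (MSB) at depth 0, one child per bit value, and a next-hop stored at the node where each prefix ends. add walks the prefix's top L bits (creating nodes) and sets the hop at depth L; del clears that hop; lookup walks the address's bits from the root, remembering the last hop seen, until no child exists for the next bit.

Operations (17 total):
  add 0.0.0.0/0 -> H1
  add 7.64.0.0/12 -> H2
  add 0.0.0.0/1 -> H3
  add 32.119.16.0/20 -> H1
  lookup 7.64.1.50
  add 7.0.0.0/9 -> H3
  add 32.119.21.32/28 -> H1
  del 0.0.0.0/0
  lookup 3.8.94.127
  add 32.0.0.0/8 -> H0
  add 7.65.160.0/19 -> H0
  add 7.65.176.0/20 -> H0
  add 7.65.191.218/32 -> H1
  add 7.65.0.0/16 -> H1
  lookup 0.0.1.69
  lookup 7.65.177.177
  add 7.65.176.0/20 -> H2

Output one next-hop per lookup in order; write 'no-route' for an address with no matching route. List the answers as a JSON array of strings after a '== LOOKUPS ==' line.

Process each operation:
  add 0.0.0.0/0 -> H1 at depth 0
  add 7.64.0.0/12 -> H2 at depth 12
  add 0.0.0.0/1 -> H3 at depth 1
  add 32.119.16.0/20 -> H1 at depth 20
  lookup 7.64.1.50: bits 000001110100 walk d0:H1→d1:H3→d2:-→d3:-→d4:-→d5:-→d6:-→d7:-→d8:-→d9:-→d10:-→d11:-→d12:H2 -> H2
  add 7.0.0.0/9 -> H3 at depth 9
  add 32.119.21.32/28 -> H1 at depth 28
  del 0.0.0.0/0 (clear depth 0)
  lookup 3.8.94.127: bits 00000 walk d0:-→d1:H3→d2:-→d3:-→d4:-→d5:- -> H3
  add 32.0.0.0/8 -> H0 at depth 8
  add 7.65.160.0/19 -> H0 at depth 19
  add 7.65.176.0/20 -> H0 at depth 20
  add 7.65.191.218/32 -> H1 at depth 32
  add 7.65.0.0/16 -> H1 at depth 16
  lookup 0.0.1.69: bits 00000 walk d0:-→d1:H3→d2:-→d3:-→d4:-→d5:- -> H3
  lookup 7.65.177.177: bits 00000111010000011011 walk d0:-→d1:H3→d2:-→d3:-→d4:-→d5:-→d6:-→d7:-→d8:-→d9:H3→d10:-→d11:-→d12:H2→d13:-→d14:-→d15:-→d16:H1→d17:-→d18:-→d19:H0→d20:H0 -> H0
  add 7.65.176.0/20 -> H2 at depth 20

== LOOKUPS ==
["H2","H3","H3","H0"]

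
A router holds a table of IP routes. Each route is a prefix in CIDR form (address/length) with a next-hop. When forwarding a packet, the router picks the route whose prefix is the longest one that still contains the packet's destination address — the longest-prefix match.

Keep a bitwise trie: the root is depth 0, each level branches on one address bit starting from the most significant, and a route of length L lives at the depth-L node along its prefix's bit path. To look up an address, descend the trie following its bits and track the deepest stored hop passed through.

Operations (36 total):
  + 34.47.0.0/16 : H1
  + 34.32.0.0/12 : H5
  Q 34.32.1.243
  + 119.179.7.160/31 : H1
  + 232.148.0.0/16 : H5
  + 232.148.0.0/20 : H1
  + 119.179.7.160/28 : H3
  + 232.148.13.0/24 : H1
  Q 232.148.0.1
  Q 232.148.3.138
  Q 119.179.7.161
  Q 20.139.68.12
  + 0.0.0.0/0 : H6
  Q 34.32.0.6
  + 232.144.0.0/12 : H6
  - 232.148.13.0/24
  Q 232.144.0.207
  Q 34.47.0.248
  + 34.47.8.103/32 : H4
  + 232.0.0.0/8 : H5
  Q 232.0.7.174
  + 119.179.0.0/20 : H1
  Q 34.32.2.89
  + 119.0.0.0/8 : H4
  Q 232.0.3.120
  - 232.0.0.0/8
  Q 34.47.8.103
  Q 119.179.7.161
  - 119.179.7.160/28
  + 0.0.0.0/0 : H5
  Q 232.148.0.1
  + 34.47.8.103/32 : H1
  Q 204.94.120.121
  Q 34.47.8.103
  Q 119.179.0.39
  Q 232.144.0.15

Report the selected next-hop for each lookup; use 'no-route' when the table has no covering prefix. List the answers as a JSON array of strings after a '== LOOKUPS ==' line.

Trace:
  add 34.47.0.0/16 -> H1 at depth 16
  add 34.32.0.0/12 -> H5 at depth 12
  lookup 34.32.1.243: bits 001000100010 walk d0:-→d1:-→d2:-→d3:-→d4:-→d5:-→d6:-→d7:-→d8:-→d9:-→d10:-→d11:-→d12:H5 -> H5
  add 119.179.7.160/31 -> H1 at depth 31
  add 232.148.0.0/16 -> H5 at depth 16
  add 232.148.0.0/20 -> H1 at depth 20
  add 119.179.7.160/28 -> H3 at depth 28
  add 232.148.13.0/24 -> H1 at depth 24
  lookup 232.148.0.1: bits 11101000100101000000 walk d0:-→d1:-→d2:-→d3:-→d4:-→d5:-→d6:-→d7:-→d8:-→d9:-→d10:-→d11:-→d12:-→d13:-→d14:-→d15:-→d16:H5→d17:-→d18:-→d19:-→d20:H1 -> H1
  lookup 232.148.3.138: bits 11101000100101000000 walk d0:-→d1:-→d2:-→d3:-→d4:-→d5:-→d6:-→d7:-→d8:-→d9:-→d10:-→d11:-→d12:-→d13:-→d14:-→d15:-→d16:H5→d17:-→d18:-→d19:-→d20:H1 -> H1
  lookup 119.179.7.161: bits 0111011110110011000001111010000 walk d0:-→d1:-→d2:-→d3:-→d4:-→d5:-→d6:-→d7:-→d8:-→d9:-→d10:-→d11:-→d12:-→d13:-→d14:-→d15:-→d16:-→d17:-→d18:-→d19:-→d20:-→d21:-→d22:-→d23:-→d24:-→d25:-→d26:-→d27:-→d28:H3→d29:-→d30:-→d31:H1 -> H1
  lookup 20.139.68.12: bits 00 walk d0:-→d1:-→d2:- -> no-route
  add 0.0.0.0/0 -> H6 at depth 0
  lookup 34.32.0.6: bits 001000100010 walk d0:H6→d1:-→d2:-→d3:-→d4:-→d5:-→d6:-→d7:-→d8:-→d9:-→d10:-→d11:-→d12:H5 -> H5
  add 232.144.0.0/12 -> H6 at depth 12
  - 232.148.13.0/24 clear@24
  lookup 232.144.0.207: bits 1110100010010 walk d0:H6→d1:-→d2:-→d3:-→d4:-→d5:-→d6:-→d7:-→d8:-→d9:-→d10:-→d11:-→d12:H6→d13:- -> H6
  lookup 34.47.0.248: bits 0010001000101111 walk d0:H6→d1:-→d2:-→d3:-→d4:-→d5:-→d6:-→d7:-→d8:-→d9:-→d10:-→d11:-→d12:H5→d13:-→d14:-→d15:-→d16:H1 -> H1
  add 34.47.8.103/32 -> H4 at depth 32
  add 232.0.0.0/8 -> H5 at depth 8
  lookup 232.0.7.174: bits 11101000 walk d0:H6→d1:-→d2:-→d3:-→d4:-→d5:-→d6:-→d7:-→d8:H5 -> H5
  add 119.179.0.0/20 -> H1 at depth 20
  lookup 34.32.2.89: bits 001000100010 walk d0:H6→d1:-→d2:-→d3:-→d4:-→d5:-→d6:-→d7:-→d8:-→d9:-→d10:-→d11:-→d12:H5 -> H5
  add 119.0.0.0/8 -> H4 at depth 8
  lookup 232.0.3.120: bits 11101000 walk d0:H6→d1:-→d2:-→d3:-→d4:-→d5:-→d6:-→d7:-→d8:H5 -> H5
  - 232.0.0.0/8 clear@8
  lookup 34.47.8.103: bits 00100010001011110000100001100111 walk d0:H6→d1:-→d2:-→d3:-→d4:-→d5:-→d6:-→d7:-→d8:-→d9:-→d10:-→d11:-→d12:H5→d13:-→d14:-→d15:-→d16:H1→d17:-→d18:-→d19:-→d20:-→d21:-→d22:-→d23:-→d24:-→d25:-→d26:-→d27:-→d28:-→d29:-→d30:-→d31:-→d32:H4 -> H4
  lookup 119.179.7.161: bits 0111011110110011000001111010000 walk d0:H6→d1:-→d2:-→d3:-→d4:-→d5:-→d6:-→d7:-→d8:H4→d9:-→d10:-→d11:-→d12:-→d13:-→d14:-→d15:-→d16:-→d17:-→d18:-→d19:-→d20:H1→d21:-→d22:-→d23:-→d24:-→d25:-→d26:-→d27:-→d28:H3→d29:-→d30:-→d31:H1 -> H1
  - 119.179.7.160/28 clear@28
  add 0.0.0.0/0 -> H5 at depth 0
  lookup 232.148.0.1: bits 11101000100101000000 walk d0:H5→d1:-→d2:-→d3:-→d4:-→d5:-→d6:-→d7:-→d8:-→d9:-→d10:-→d11:-→d12:H6→d13:-→d14:-→d15:-→d16:H5→d17:-→d18:-→d19:-→d20:H1 -> H1
  add 34.47.8.103/32 -> H1 at depth 32
  lookup 204.94.120.121: bits 11 walk d0:H5→d1:-→d2:- -> H5
  lookup 34.47.8.103: bits 00100010001011110000100001100111 walk d0:H5→d1:-→d2:-→d3:-→d4:-→d5:-→d6:-→d7:-→d8:-→d9:-→d10:-→d11:-→d12:H5→d13:-→d14:-→d15:-→d16:H1→d17:-→d18:-→d19:-→d20:-→d21:-→d22:-→d23:-→d24:-→d25:-→d26:-→d27:-→d28:-→d29:-→d30:-→d31:-→d32:H1 -> H1
  lookup 119.179.0.39: bits 011101111011001100000 walk d0:H5→d1:-→d2:-→d3:-→d4:-→d5:-→d6:-→d7:-→d8:H4→d9:-→d10:-→d11:-→d12:-→d13:-→d14:-→d15:-→d16:-→d17:-→d18:-→d19:-→d20:H1→d21:- -> H1
  lookup 232.144.0.15: bits 1110100010010 walk d0:H5→d1:-→d2:-→d3:-→d4:-→d5:-→d6:-→d7:-→d8:-→d9:-→d10:-→d11:-→d12:H6→d13:- -> H6

== LOOKUPS ==
["H5","H1","H1","H1","no-route","H5","H6","H1","H5","H5","H5","H4","H1","H1","H5","H1","H1","H6"]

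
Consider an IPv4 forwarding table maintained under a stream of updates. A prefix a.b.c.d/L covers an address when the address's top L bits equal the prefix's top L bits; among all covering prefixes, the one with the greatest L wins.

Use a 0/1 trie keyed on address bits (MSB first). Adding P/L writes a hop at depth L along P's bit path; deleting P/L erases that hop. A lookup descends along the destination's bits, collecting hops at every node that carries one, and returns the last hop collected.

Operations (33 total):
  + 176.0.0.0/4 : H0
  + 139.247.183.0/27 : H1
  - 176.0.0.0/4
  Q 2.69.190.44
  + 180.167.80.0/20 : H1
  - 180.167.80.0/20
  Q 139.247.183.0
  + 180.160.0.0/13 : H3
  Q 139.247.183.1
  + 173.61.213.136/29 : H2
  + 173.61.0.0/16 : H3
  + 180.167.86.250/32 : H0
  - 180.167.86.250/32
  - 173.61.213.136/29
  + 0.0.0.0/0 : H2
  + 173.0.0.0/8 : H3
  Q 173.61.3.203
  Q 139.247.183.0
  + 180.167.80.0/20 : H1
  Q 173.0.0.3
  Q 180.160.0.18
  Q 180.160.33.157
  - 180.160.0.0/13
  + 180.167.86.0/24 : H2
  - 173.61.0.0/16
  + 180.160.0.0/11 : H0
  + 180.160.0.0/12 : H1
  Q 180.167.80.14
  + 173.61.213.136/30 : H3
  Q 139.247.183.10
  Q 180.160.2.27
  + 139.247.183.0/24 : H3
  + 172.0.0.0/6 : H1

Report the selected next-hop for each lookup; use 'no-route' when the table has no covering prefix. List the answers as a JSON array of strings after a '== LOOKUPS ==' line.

Process each operation:
  add 176.0.0.0/4 -> H0 at depth 4
  add 139.247.183.0/27 -> H1 at depth 27
  del 176.0.0.0/4 (clear depth 4)
  ? 2.69.190.44  path d0:-  best=no-route
  add 180.167.80.0/20 -> H1 at depth 20
  del 180.167.80.0/20 (clear depth 20)
  ? 139.247.183.0  path d0:-→d1:-→d2:-→d3:-→d4:-→d5:-→d6:-→d7:-→d8:-→d9:-→d10:-→d11:-→d12:-→d13:-→d14:-→d15:-→d16:-→d17:-→d18:-→d19:-→d20:-→d21:-→d22:-→d23:-→d24:-→d25:-→d26:-→d27:H1  best=H1
  add 180.160.0.0/13 -> H3 at depth 13
  ? 139.247.183.1  path d0:-→d1:-→d2:-→d3:-→d4:-→d5:-→d6:-→d7:-→d8:-→d9:-→d10:-→d11:-→d12:-→d13:-→d14:-→d15:-→d16:-→d17:-→d18:-→d19:-→d20:-→d21:-→d22:-→d23:-→d24:-→d25:-→d26:-→d27:H1  best=H1
  add 173.61.213.136/29 -> H2 at depth 29
  add 173.61.0.0/16 -> H3 at depth 16
  add 180.167.86.250/32 -> H0 at depth 32
  del 180.167.86.250/32 (clear depth 32)
  del 173.61.213.136/29 (clear depth 29)
  add 0.0.0.0/0 -> H2 at depth 0
  add 173.0.0.0/8 -> H3 at depth 8
  ? 173.61.3.203  path d0:H2→d1:-→d2:-→d3:-→d4:-→d5:-→d6:-→d7:-→d8:H3→d9:-→d10:-→d11:-→d12:-→d13:-→d14:-→d15:-→d16:H3  best=H3
  ? 139.247.183.0  path d0:H2→d1:-→d2:-→d3:-→d4:-→d5:-→d6:-→d7:-→d8:-→d9:-→d10:-→d11:-→d12:-→d13:-→d14:-→d15:-→d16:-→d17:-→d18:-→d19:-→d20:-→d21:-→d22:-→d23:-→d24:-→d25:-→d26:-→d27:H1  best=H1
  add 180.167.80.0/20 -> H1 at depth 20
  ? 173.0.0.3  path d0:H2→d1:-→d2:-→d3:-→d4:-→d5:-→d6:-→d7:-→d8:H3→d9:-→d10:-  best=H3
  ? 180.160.0.18  path d0:H2→d1:-→d2:-→d3:-→d4:-→d5:-→d6:-→d7:-→d8:-→d9:-→d10:-→d11:-→d12:-→d13:H3  best=H3
  ? 180.160.33.157  path d0:H2→d1:-→d2:-→d3:-→d4:-→d5:-→d6:-→d7:-→d8:-→d9:-→d10:-→d11:-→d12:-→d13:H3  best=H3
  del 180.160.0.0/13 (clear depth 13)
  add 180.167.86.0/24 -> H2 at depth 24
  del 173.61.0.0/16 (clear depth 16)
  add 180.160.0.0/11 -> H0 at depth 11
  add 180.160.0.0/12 -> H1 at depth 12
  ? 180.167.80.14  path d0:H2→d1:-→d2:-→d3:-→d4:-→d5:-→d6:-→d7:-→d8:-→d9:-→d10:-→d11:H0→d12:H1→d13:-→d14:-→d15:-→d16:-→d17:-→d18:-→d19:-→d20:H1→d21:-  best=H1
  add 173.61.213.136/30 -> H3 at depth 30
  ? 139.247.183.10  path d0:H2→d1:-→d2:-→d3:-→d4:-→d5:-→d6:-→d7:-→d8:-→d9:-→d10:-→d11:-→d12:-→d13:-→d14:-→d15:-→d16:-→d17:-→d18:-→d19:-→d20:-→d21:-→d22:-→d23:-→d24:-→d25:-→d26:-→d27:H1  best=H1
  ? 180.160.2.27  path d0:H2→d1:-→d2:-→d3:-→d4:-→d5:-→d6:-→d7:-→d8:-→d9:-→d10:-→d11:H0→d12:H1→d13:-  best=H1
  add 139.247.183.0/24 -> H3 at depth 24
  add 172.0.0.0/6 -> H1 at depth 6

== LOOKUPS ==
["no-route","H1","H1","H3","H1","H3","H3","H3","H1","H1","H1"]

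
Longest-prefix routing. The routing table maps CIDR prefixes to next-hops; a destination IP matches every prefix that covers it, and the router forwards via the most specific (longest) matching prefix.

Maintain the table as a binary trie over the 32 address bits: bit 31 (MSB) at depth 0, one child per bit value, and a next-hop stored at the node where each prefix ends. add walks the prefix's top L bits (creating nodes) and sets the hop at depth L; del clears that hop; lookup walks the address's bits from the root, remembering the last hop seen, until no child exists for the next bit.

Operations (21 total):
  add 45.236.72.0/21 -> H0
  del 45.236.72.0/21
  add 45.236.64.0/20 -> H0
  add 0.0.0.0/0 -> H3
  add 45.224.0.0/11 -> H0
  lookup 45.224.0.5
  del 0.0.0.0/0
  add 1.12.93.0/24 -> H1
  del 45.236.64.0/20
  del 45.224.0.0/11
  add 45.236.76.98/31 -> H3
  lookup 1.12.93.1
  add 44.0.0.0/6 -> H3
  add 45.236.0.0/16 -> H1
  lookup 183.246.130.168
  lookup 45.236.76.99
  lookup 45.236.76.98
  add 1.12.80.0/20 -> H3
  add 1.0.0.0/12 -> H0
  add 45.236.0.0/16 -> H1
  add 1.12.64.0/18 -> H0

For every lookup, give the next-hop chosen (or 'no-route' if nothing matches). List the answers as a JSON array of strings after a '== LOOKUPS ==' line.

Trace:
  + 45.236.72.0/21 (H0) depth=21
  del 45.236.72.0/21 (clear depth 21)
  + 45.236.64.0/20 (H0) depth=20
  + 0.0.0.0/0 (H3) depth=0
  + 45.224.0.0/11 (H0) depth=11
  ? 45.224.0.5  path d0:H3→d1:-→d2:-→d3:-→d4:-→d5:-→d6:-→d7:-→d8:-→d9:-→d10:-→d11:H0→d12:-  best=H0
  del 0.0.0.0/0 (clear depth 0)
  + 1.12.93.0/24 (H1) depth=24
  del 45.236.64.0/20 (clear depth 20)
  del 45.224.0.0/11 (clear depth 11)
  + 45.236.76.98/31 (H3) depth=31
  ? 1.12.93.1  path d0:-→d1:-→d2:-→d3:-→d4:-→d5:-→d6:-→d7:-→d8:-→d9:-→d10:-→d11:-→d12:-→d13:-→d14:-→d15:-→d16:-→d17:-→d18:-→d19:-→d20:-→d21:-→d22:-→d23:-→d24:H1  best=H1
  + 44.0.0.0/6 (H3) depth=6
  + 45.236.0.0/16 (H1) depth=16
  ? 183.246.130.168  path d0:-  best=no-route
  ? 45.236.76.99  path d0:-→d1:-→d2:-→d3:-→d4:-→d5:-→d6:H3→d7:-→d8:-→d9:-→d10:-→d11:-→d12:-→d13:-→d14:-→d15:-→d16:H1→d17:-→d18:-→d19:-→d20:-→d21:-→d22:-→d23:-→d24:-→d25:-→d26:-→d27:-→d28:-→d29:-→d30:-→d31:H3  best=H3
  ? 45.236.76.98  path d0:-→d1:-→d2:-→d3:-→d4:-→d5:-→d6:H3→d7:-→d8:-→d9:-→d10:-→d11:-→d12:-→d13:-→d14:-→d15:-→d16:H1→d17:-→d18:-→d19:-→d20:-→d21:-→d22:-→d23:-→d24:-→d25:-→d26:-→d27:-→d28:-→d29:-→d30:-→d31:H3  best=H3
  + 1.12.80.0/20 (H3) depth=20
  + 1.0.0.0/12 (H0) depth=12
  + 45.236.0.0/16 (H1) depth=16
  + 1.12.64.0/18 (H0) depth=18

== LOOKUPS ==
["H0","H1","no-route","H3","H3"]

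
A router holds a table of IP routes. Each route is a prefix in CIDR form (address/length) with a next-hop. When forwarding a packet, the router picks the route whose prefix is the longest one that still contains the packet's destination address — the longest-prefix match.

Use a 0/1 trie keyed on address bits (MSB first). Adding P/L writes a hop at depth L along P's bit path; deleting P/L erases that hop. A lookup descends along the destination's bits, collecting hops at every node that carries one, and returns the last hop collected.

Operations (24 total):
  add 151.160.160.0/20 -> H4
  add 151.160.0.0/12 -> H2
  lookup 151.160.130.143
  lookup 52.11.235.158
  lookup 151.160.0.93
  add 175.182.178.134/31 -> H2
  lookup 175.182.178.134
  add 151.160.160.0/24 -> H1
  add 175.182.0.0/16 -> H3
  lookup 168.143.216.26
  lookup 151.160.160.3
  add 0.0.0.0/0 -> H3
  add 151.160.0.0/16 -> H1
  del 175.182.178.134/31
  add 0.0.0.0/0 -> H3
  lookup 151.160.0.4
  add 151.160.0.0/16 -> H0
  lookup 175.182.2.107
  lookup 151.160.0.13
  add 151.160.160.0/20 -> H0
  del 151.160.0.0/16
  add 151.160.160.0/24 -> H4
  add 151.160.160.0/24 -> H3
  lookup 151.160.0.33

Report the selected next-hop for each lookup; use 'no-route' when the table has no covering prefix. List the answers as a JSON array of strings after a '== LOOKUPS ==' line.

Apply in order:
  add 151.160.160.0/20 -> H4 at depth 20
  add 151.160.0.0/12 -> H2 at depth 12
  ? 151.160.130.143  path d0:-→d1:-→d2:-→d3:-→d4:-→d5:-→d6:-→d7:-→d8:-→d9:-→d10:-→d11:-→d12:H2→d13:-→d14:-→d15:-→d16:-→d17:-→d18:-  best=H2
  ? 52.11.235.158  path d0:-  best=no-route
  ? 151.160.0.93  path d0:-→d1:-→d2:-→d3:-→d4:-→d5:-→d6:-→d7:-→d8:-→d9:-→d10:-→d11:-→d12:H2→d13:-→d14:-→d15:-→d16:-  best=H2
  add 175.182.178.134/31 -> H2 at depth 31
  ? 175.182.178.134  path d0:-→d1:-→d2:-→d3:-→d4:-→d5:-→d6:-→d7:-→d8:-→d9:-→d10:-→d11:-→d12:-→d13:-→d14:-→d15:-→d16:-→d17:-→d18:-→d19:-→d20:-→d21:-→d22:-→d23:-→d24:-→d25:-→d26:-→d27:-→d28:-→d29:-→d30:-→d31:H2  best=H2
  add 151.160.160.0/24 -> H1 at depth 24
  add 175.182.0.0/16 -> H3 at depth 16
  ? 168.143.216.26  path d0:-→d1:-→d2:-→d3:-→d4:-→d5:-  best=no-route
  ? 151.160.160.3  path d0:-→d1:-→d2:-→d3:-→d4:-→d5:-→d6:-→d7:-→d8:-→d9:-→d10:-→d11:-→d12:H2→d13:-→d14:-→d15:-→d16:-→d17:-→d18:-→d19:-→d20:H4→d21:-→d22:-→d23:-→d24:H1  best=H1
  add 0.0.0.0/0 -> H3 at depth 0
  add 151.160.0.0/16 -> H1 at depth 16
  - 175.182.178.134/31 clear@31
  add 0.0.0.0/0 -> H3 at depth 0
  ? 151.160.0.4  path d0:H3→d1:-→d2:-→d3:-→d4:-→d5:-→d6:-→d7:-→d8:-→d9:-→d10:-→d11:-→d12:H2→d13:-→d14:-→d15:-→d16:H1  best=H1
  add 151.160.0.0/16 -> H0 at depth 16
  ? 175.182.2.107  path d0:H3→d1:-→d2:-→d3:-→d4:-→d5:-→d6:-→d7:-→d8:-→d9:-→d10:-→d11:-→d12:-→d13:-→d14:-→d15:-→d16:H3  best=H3
  ? 151.160.0.13  path d0:H3→d1:-→d2:-→d3:-→d4:-→d5:-→d6:-→d7:-→d8:-→d9:-→d10:-→d11:-→d12:H2→d13:-→d14:-→d15:-→d16:H0  best=H0
  add 151.160.160.0/20 -> H0 at depth 20
  - 151.160.0.0/16 clear@16
  add 151.160.160.0/24 -> H4 at depth 24
  add 151.160.160.0/24 -> H3 at depth 24
  ? 151.160.0.33  path d0:H3→d1:-→d2:-→d3:-→d4:-→d5:-→d6:-→d7:-→d8:-→d9:-→d10:-→d11:-→d12:H2→d13:-→d14:-→d15:-→d16:-  best=H2

== LOOKUPS ==
["H2","no-route","H2","H2","no-route","H1","H1","H3","H0","H2"]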